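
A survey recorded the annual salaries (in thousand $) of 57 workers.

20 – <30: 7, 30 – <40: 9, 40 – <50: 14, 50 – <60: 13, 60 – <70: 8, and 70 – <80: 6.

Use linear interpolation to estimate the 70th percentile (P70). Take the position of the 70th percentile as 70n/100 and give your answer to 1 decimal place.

57.6

Cumulative frequencies: 7, 16, 30, 43, 51, 57
n = 57; position = 70n/100 = 39.9.
This falls in the class 50 – <60: L = 50, F = 30, f = 13, h = 10.
70th percentile ≈ 50 + ((39.9 − 30) / 13) × 10 = 57.6154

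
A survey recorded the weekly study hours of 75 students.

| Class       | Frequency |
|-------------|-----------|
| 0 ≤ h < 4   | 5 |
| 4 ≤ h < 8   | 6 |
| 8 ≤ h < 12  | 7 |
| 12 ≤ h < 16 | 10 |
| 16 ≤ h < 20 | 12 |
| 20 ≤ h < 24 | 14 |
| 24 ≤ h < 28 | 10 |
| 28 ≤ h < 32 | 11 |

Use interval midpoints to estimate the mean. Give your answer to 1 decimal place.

18.3

Midpoints: 2, 6, 10, 14, 18, 22, 26, 30
Σfm = 5×2 + 6×6 + 7×10 + 10×14 + 12×18 + 14×22 + 10×26 + 11×30 = 1370
n = Σf = 75
Mean = 1370 / 75 = 18.2667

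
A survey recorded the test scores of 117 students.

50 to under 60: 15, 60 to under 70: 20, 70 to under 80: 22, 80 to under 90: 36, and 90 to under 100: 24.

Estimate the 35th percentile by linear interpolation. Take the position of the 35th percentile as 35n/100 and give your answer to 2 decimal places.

Cumulative frequencies: 15, 35, 57, 93, 117
n = 117; position = 35n/100 = 40.95.
This falls in the class 70 to under 80: L = 70, F = 35, f = 22, h = 10.
35th percentile ≈ 70 + ((40.95 − 35) / 22) × 10 = 72.7045

72.70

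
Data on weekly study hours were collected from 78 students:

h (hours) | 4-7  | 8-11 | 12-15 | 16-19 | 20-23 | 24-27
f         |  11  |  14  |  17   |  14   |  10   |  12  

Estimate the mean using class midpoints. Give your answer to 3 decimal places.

15.244

Midpoints: 5.5, 9.5, 13.5, 17.5, 21.5, 25.5
Σfm = 11×5.5 + 14×9.5 + 17×13.5 + 14×17.5 + 10×21.5 + 12×25.5 = 1189
n = Σf = 78
Mean = 1189 / 78 = 15.2436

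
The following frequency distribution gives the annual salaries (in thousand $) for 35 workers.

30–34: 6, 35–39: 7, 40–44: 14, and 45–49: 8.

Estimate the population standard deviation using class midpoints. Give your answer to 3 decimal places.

5.039

Midpoints: 32, 37, 42, 47
n = 35, Σfm = 1415, mean = 40.4286
Σfm² = 58095
Σf(m − x̄)² = Σfm² − (Σfm)²/n = 58095 − 1415²/35 = 888.5714
Population variance = 888.5714 / 35 = 25.3878
Standard deviation = √25.3878 = 5.0386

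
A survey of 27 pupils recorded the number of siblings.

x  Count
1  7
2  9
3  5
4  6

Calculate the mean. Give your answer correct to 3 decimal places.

Values: 1, 2, 3, 4
Σfx = 7×1 + 9×2 + 5×3 + 6×4 = 64
n = Σf = 27
Mean = 64 / 27 = 2.3704

2.370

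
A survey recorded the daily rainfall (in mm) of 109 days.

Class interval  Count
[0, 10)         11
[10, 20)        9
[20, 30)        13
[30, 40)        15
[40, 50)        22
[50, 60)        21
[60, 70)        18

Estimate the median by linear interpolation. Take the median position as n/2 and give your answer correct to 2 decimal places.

Cumulative frequencies: 11, 20, 33, 48, 70, 91, 109
n = 109; position = n/2 = 54.5.
This falls in the class [40, 50): L = 40, F = 48, f = 22, h = 10.
Median ≈ 40 + ((54.5 − 48) / 22) × 10 = 42.9545

42.95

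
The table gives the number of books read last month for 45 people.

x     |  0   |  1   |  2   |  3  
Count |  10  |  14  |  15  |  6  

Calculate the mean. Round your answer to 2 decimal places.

Values: 0, 1, 2, 3
Σfx = 10×0 + 14×1 + 15×2 + 6×3 = 62
n = Σf = 45
Mean = 62 / 45 = 1.3778

1.38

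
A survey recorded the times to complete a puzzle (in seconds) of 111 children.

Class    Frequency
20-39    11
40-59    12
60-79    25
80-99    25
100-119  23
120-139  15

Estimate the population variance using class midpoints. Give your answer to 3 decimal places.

Midpoints: 29.5, 49.5, 69.5, 89.5, 109.5, 129.5
n = 111, Σfm = 9354.5, mean = 84.2748
Σfm² = 887317.75
Σf(m − x̄)² = Σfm² − (Σfm)²/n = 887317.75 − 9354.5²/111 = 98969.3694
Population variance = 98969.3694 / 111 = 891.6159

891.616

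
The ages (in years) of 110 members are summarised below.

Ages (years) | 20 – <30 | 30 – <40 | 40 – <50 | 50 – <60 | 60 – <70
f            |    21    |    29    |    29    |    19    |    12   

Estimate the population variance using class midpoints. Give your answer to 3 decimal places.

Midpoints: 25, 35, 45, 55, 65
n = 110, Σfm = 4670, mean = 42.4545
Σfm² = 215550
Σf(m − x̄)² = Σfm² − (Σfm)²/n = 215550 − 4670²/110 = 17287.2727
Population variance = 17287.2727 / 110 = 157.1570

157.157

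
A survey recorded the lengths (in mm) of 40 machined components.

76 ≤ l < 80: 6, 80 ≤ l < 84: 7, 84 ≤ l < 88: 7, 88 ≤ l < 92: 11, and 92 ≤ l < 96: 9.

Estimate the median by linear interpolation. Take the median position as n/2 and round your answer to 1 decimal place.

Cumulative frequencies: 6, 13, 20, 31, 40
n = 40; position = n/2 = 20.
This falls in the class 84 ≤ l < 88: L = 84, F = 13, f = 7, h = 4.
Median ≈ 84 + ((20 − 13) / 7) × 4 = 88.0000

88.0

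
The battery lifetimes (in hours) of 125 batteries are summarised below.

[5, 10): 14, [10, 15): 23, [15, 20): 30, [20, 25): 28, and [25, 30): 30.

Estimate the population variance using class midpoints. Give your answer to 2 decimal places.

Midpoints: 7.5, 12.5, 17.5, 22.5, 27.5
n = 125, Σfm = 2372.5, mean = 18.9800
Σfm² = 50431.25
Σf(m − x̄)² = Σfm² − (Σfm)²/n = 50431.25 − 2372.5²/125 = 5401.2000
Population variance = 5401.2000 / 125 = 43.2096

43.21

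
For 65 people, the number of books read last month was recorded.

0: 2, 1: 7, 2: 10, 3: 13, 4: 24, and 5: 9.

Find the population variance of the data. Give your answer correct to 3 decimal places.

1.751

Values: 0, 1, 2, 3, 4, 5
n = 65, Σfx = 207, mean = 3.1846
Σfx² = 773
Σf(x − x̄)² = Σfx² − (Σfx)²/n = 773 − 207²/65 = 113.7846
Population variance = 113.7846 / 65 = 1.7505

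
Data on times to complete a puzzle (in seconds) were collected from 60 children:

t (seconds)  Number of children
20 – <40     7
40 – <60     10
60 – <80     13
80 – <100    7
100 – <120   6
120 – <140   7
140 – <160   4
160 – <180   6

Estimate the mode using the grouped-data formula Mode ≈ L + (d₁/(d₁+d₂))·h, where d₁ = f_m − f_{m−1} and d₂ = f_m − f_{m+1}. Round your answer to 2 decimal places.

Modal class: 60 – <80 (highest frequency 13).
d₁ = 13 − 10 = 3, d₂ = 13 − 7 = 6
Mode ≈ 60 + (3/(3+6)) × 20 = 60 + 6.6667 = 66.6667

66.67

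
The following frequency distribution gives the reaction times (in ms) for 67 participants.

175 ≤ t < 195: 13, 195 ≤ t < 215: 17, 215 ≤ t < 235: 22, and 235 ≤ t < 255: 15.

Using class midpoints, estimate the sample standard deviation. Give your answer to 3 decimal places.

Midpoints: 185, 205, 225, 245
n = 67, Σfm = 14515, mean = 216.6418
Σfm² = 3173475
Σf(m − x̄)² = Σfm² − (Σfm)²/n = 3173475 − 14515²/67 = 28919.4030
Sample variance = 28919.4030 / 66 = 438.1728
Standard deviation = √438.1728 = 20.9326

20.933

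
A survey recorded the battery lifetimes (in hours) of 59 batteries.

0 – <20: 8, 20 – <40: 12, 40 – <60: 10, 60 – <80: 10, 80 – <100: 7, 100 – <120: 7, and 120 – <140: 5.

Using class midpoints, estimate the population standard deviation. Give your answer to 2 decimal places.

Midpoints: 10, 30, 50, 70, 90, 110, 130
n = 59, Σfm = 3690, mean = 62.5424
Σfm² = 311500
Σf(m − x̄)² = Σfm² − (Σfm)²/n = 311500 − 3690²/59 = 80718.6441
Population variance = 80718.6441 / 59 = 1368.1126
Standard deviation = √1368.1126 = 36.9880

36.99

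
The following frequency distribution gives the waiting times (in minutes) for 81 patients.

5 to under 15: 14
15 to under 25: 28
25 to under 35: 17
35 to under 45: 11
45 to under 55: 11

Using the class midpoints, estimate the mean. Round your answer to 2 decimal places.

27.16

Midpoints: 10, 20, 30, 40, 50
Σfm = 14×10 + 28×20 + 17×30 + 11×40 + 11×50 = 2200
n = Σf = 81
Mean = 2200 / 81 = 27.1605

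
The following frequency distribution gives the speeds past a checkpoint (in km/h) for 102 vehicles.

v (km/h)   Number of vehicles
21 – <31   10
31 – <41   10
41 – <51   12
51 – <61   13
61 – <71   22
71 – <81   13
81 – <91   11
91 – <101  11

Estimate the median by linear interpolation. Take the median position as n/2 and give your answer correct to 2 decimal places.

Cumulative frequencies: 10, 20, 32, 45, 67, 80, 91, 102
n = 102; position = n/2 = 51.
This falls in the class 61 – <71: L = 61, F = 45, f = 22, h = 10.
Median ≈ 61 + ((51 − 45) / 22) × 10 = 63.7273

63.73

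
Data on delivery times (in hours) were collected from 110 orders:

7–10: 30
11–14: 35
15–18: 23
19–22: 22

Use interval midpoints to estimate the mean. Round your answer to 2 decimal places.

Midpoints: 8.5, 12.5, 16.5, 20.5
Σfm = 30×8.5 + 35×12.5 + 23×16.5 + 22×20.5 = 1523
n = Σf = 110
Mean = 1523 / 110 = 13.8455

13.85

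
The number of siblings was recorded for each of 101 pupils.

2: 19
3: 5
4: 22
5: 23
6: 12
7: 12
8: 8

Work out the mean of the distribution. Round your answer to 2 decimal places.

Values: 2, 3, 4, 5, 6, 7, 8
Σfx = 19×2 + 5×3 + 22×4 + 23×5 + 12×6 + 12×7 + 8×8 = 476
n = Σf = 101
Mean = 476 / 101 = 4.7129

4.71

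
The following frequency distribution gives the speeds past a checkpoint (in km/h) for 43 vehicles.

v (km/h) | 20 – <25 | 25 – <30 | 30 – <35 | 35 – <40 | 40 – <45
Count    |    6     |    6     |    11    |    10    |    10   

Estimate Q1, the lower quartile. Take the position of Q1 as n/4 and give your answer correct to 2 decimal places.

Cumulative frequencies: 6, 12, 23, 33, 43
n = 43; position = n/4 = 10.75.
This falls in the class 25 – <30: L = 25, F = 6, f = 6, h = 5.
Lower quartile ≈ 25 + ((10.75 − 6) / 6) × 5 = 28.9583

28.96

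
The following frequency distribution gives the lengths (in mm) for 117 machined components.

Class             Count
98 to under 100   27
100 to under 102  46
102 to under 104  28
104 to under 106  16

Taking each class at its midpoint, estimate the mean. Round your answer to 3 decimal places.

101.564

Midpoints: 99, 101, 103, 105
Σfm = 27×99 + 46×101 + 28×103 + 16×105 = 11883
n = Σf = 117
Mean = 11883 / 117 = 101.5641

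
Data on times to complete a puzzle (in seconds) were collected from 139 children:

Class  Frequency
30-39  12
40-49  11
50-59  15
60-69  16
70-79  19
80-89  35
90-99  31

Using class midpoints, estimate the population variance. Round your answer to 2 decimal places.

373.76

Midpoints: 34.5, 44.5, 54.5, 64.5, 74.5, 84.5, 94.5
n = 139, Σfm = 10055.5, mean = 72.3417
Σfm² = 779384.75
Σf(m − x̄)² = Σfm² − (Σfm)²/n = 779384.75 − 10055.5²/139 = 51952.5180
Population variance = 51952.5180 / 139 = 373.7591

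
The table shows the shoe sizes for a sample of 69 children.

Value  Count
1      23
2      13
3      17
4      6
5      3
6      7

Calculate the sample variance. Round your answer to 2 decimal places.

2.59

Values: 1, 2, 3, 4, 5, 6
n = 69, Σfx = 181, mean = 2.6232
Σfx² = 651
Σf(x − x̄)² = Σfx² − (Σfx)²/n = 651 − 181²/69 = 176.2029
Sample variance = 176.2029 / 68 = 2.5912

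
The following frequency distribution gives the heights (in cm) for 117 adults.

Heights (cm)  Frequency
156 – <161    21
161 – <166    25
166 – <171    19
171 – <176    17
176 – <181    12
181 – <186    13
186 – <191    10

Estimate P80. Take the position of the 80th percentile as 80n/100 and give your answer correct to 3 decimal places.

180.833

Cumulative frequencies: 21, 46, 65, 82, 94, 107, 117
n = 117; position = 80n/100 = 93.6.
This falls in the class 176 – <181: L = 176, F = 82, f = 12, h = 5.
80th percentile ≈ 176 + ((93.6 − 82) / 12) × 5 = 180.8333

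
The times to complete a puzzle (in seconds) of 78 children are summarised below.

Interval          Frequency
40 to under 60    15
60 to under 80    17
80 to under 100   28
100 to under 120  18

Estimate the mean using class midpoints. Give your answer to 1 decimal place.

82.6

Midpoints: 50, 70, 90, 110
Σfm = 15×50 + 17×70 + 28×90 + 18×110 = 6440
n = Σf = 78
Mean = 6440 / 78 = 82.5641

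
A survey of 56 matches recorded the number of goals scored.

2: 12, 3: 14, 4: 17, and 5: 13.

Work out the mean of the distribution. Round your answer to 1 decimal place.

3.6

Values: 2, 3, 4, 5
Σfx = 12×2 + 14×3 + 17×4 + 13×5 = 199
n = Σf = 56
Mean = 199 / 56 = 3.5536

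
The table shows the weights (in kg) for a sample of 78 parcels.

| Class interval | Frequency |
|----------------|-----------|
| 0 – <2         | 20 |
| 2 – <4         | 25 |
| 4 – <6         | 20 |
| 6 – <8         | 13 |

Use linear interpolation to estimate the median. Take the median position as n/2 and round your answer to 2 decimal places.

3.52

Cumulative frequencies: 20, 45, 65, 78
n = 78; position = n/2 = 39.
This falls in the class 2 – <4: L = 2, F = 20, f = 25, h = 2.
Median ≈ 2 + ((39 − 20) / 25) × 2 = 3.5200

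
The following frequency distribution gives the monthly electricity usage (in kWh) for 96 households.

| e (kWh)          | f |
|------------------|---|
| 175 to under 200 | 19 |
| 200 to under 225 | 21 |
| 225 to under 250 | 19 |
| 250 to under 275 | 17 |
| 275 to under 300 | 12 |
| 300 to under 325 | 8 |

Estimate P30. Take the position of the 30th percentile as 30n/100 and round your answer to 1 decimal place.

211.7

Cumulative frequencies: 19, 40, 59, 76, 88, 96
n = 96; position = 30n/100 = 28.8.
This falls in the class 200 to under 225: L = 200, F = 19, f = 21, h = 25.
30th percentile ≈ 200 + ((28.8 − 19) / 21) × 25 = 211.6667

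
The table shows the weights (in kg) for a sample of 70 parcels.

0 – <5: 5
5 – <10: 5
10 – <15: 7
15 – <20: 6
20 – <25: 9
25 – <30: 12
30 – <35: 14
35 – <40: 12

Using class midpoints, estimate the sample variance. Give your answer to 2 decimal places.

119.09

Midpoints: 2.5, 7.5, 12.5, 17.5, 22.5, 27.5, 32.5, 37.5
n = 70, Σfm = 1680, mean = 24.0000
Σfm² = 48537.5
Σf(m − x̄)² = Σfm² − (Σfm)²/n = 48537.5 − 1680²/70 = 8217.5000
Sample variance = 8217.5000 / 69 = 119.0942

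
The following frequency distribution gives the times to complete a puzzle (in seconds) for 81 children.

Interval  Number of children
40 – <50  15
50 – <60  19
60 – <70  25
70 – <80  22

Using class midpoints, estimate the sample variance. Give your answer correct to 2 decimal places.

115.00

Midpoints: 45, 55, 65, 75
n = 81, Σfm = 4995, mean = 61.6667
Σfm² = 317225
Σf(m − x̄)² = Σfm² − (Σfm)²/n = 317225 − 4995²/81 = 9200.0000
Sample variance = 9200.0000 / 80 = 115.0000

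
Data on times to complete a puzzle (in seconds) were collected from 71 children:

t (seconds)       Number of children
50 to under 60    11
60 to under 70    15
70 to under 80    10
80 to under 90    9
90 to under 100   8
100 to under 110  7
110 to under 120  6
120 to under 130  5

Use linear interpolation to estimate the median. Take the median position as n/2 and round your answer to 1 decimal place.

Cumulative frequencies: 11, 26, 36, 45, 53, 60, 66, 71
n = 71; position = n/2 = 35.5.
This falls in the class 70 to under 80: L = 70, F = 26, f = 10, h = 10.
Median ≈ 70 + ((35.5 − 26) / 10) × 10 = 79.5000

79.5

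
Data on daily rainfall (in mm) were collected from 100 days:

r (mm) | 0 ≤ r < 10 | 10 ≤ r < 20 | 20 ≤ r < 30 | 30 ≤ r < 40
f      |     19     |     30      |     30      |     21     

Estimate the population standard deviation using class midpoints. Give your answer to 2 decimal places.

10.24

Midpoints: 5, 15, 25, 35
n = 100, Σfm = 2030, mean = 20.3000
Σfm² = 51700
Σf(m − x̄)² = Σfm² − (Σfm)²/n = 51700 − 2030²/100 = 10491.0000
Population variance = 10491.0000 / 100 = 104.9100
Standard deviation = √104.9100 = 10.2426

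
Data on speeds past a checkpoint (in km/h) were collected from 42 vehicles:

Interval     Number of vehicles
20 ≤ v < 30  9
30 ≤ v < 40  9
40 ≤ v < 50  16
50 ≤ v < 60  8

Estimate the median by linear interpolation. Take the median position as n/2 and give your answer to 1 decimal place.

Cumulative frequencies: 9, 18, 34, 42
n = 42; position = n/2 = 21.
This falls in the class 40 ≤ v < 50: L = 40, F = 18, f = 16, h = 10.
Median ≈ 40 + ((21 − 18) / 16) × 10 = 41.8750

41.9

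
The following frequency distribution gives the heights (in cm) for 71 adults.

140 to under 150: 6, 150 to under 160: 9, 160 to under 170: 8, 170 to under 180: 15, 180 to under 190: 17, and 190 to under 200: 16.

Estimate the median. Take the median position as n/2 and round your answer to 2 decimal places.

Cumulative frequencies: 6, 15, 23, 38, 55, 71
n = 71; position = n/2 = 35.5.
This falls in the class 170 to under 180: L = 170, F = 23, f = 15, h = 10.
Median ≈ 170 + ((35.5 − 23) / 15) × 10 = 178.3333

178.33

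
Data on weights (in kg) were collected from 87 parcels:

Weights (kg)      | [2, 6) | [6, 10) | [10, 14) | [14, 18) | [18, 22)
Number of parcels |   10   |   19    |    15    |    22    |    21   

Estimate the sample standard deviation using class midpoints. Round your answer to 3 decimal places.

5.419

Midpoints: 4, 8, 12, 16, 20
n = 87, Σfm = 1144, mean = 13.1494
Σfm² = 17568
Σf(m − x̄)² = Σfm² − (Σfm)²/n = 17568 − 1144²/87 = 2525.0575
Sample variance = 2525.0575 / 86 = 29.3611
Standard deviation = √29.3611 = 5.4186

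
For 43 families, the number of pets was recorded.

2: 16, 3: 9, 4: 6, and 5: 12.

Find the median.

3

Cumulative frequencies: 16, 25, 31, 43
n = 43, so the median is the value in position (n+1)/2 = 22.
Position 22 falls at value 3.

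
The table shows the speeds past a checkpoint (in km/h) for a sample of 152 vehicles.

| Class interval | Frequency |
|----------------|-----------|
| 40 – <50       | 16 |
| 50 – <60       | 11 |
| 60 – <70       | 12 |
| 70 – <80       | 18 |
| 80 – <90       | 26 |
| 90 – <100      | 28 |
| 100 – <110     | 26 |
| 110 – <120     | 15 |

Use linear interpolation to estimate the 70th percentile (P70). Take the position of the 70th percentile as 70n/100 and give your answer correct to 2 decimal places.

98.36

Cumulative frequencies: 16, 27, 39, 57, 83, 111, 137, 152
n = 152; position = 70n/100 = 106.4.
This falls in the class 90 – <100: L = 90, F = 83, f = 28, h = 10.
70th percentile ≈ 90 + ((106.4 − 83) / 28) × 10 = 98.3571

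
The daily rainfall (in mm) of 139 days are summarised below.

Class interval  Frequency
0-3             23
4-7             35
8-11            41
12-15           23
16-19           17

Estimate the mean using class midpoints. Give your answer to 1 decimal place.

8.8

Midpoints: 1.5, 5.5, 9.5, 13.5, 17.5
Σfm = 23×1.5 + 35×5.5 + 41×9.5 + 23×13.5 + 17×17.5 = 1224.5
n = Σf = 139
Mean = 1224.5 / 139 = 8.8094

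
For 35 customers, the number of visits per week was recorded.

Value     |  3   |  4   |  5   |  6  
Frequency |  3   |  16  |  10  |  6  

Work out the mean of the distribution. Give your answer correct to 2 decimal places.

Values: 3, 4, 5, 6
Σfx = 3×3 + 16×4 + 10×5 + 6×6 = 159
n = Σf = 35
Mean = 159 / 35 = 4.5429

4.54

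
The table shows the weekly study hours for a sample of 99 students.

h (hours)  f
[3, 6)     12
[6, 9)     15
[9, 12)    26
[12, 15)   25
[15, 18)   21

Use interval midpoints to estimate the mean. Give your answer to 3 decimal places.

11.348

Midpoints: 4.5, 7.5, 10.5, 13.5, 16.5
Σfm = 12×4.5 + 15×7.5 + 26×10.5 + 25×13.5 + 21×16.5 = 1123.5
n = Σf = 99
Mean = 1123.5 / 99 = 11.3485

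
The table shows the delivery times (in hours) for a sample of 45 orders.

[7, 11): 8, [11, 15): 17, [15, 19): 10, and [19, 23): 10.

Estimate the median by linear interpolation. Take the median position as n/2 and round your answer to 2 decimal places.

14.41

Cumulative frequencies: 8, 25, 35, 45
n = 45; position = n/2 = 22.5.
This falls in the class [11, 15): L = 11, F = 8, f = 17, h = 4.
Median ≈ 11 + ((22.5 − 8) / 17) × 4 = 14.4118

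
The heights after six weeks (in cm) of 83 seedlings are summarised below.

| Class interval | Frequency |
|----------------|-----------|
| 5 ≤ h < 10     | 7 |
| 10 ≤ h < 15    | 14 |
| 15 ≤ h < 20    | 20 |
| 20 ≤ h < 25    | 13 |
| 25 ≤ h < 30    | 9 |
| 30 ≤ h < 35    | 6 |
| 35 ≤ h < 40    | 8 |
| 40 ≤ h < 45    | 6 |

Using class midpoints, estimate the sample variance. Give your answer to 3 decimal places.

Midpoints: 7.5, 12.5, 17.5, 22.5, 27.5, 32.5, 37.5, 42.5
n = 83, Σfm = 1867.5, mean = 22.5000
Σfm² = 50518.75
Σf(m − x̄)² = Σfm² − (Σfm)²/n = 50518.75 − 1867.5²/83 = 8500.0000
Sample variance = 8500.0000 / 82 = 103.6585

103.659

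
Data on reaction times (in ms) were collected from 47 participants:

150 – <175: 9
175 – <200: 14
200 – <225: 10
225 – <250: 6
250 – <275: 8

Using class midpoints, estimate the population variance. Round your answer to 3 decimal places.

Midpoints: 162.5, 187.5, 212.5, 237.5, 262.5
n = 47, Σfm = 9737.5, mean = 207.1809
Σfm² = 2071093.75
Σf(m − x̄)² = Σfm² − (Σfm)²/n = 2071093.75 − 9737.5²/47 = 53670.2128
Population variance = 53670.2128 / 47 = 1141.9194

1141.919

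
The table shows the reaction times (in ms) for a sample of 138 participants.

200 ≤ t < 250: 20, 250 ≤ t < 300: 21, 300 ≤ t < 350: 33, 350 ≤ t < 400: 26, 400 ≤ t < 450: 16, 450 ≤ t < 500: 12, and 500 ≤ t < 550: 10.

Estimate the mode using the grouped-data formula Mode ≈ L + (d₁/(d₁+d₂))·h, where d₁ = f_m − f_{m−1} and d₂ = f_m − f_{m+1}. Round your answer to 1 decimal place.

331.6

Modal class: 300 ≤ t < 350 (highest frequency 33).
d₁ = 33 − 21 = 12, d₂ = 33 − 26 = 7
Mode ≈ 300 + (12/(12+7)) × 50 = 300 + 31.5789 = 331.5789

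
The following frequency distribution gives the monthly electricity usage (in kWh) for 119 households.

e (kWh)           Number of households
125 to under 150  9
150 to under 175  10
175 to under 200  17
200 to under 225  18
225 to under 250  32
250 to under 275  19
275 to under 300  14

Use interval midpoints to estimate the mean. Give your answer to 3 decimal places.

Midpoints: 137.5, 162.5, 187.5, 212.5, 237.5, 262.5, 287.5
Σfm = 9×137.5 + 10×162.5 + 17×187.5 + 18×212.5 + 32×237.5 + 19×262.5 + 14×287.5 = 26487.5
n = Σf = 119
Mean = 26487.5 / 119 = 222.5840

222.584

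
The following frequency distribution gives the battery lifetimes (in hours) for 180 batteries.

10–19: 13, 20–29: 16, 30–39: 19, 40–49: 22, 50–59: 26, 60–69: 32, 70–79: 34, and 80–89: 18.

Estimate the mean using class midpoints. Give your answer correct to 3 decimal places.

54.167

Midpoints: 14.5, 24.5, 34.5, 44.5, 54.5, 64.5, 74.5, 84.5
Σfm = 13×14.5 + 16×24.5 + 19×34.5 + 22×44.5 + 26×54.5 + 32×64.5 + 34×74.5 + 18×84.5 = 9750
n = Σf = 180
Mean = 9750 / 180 = 54.1667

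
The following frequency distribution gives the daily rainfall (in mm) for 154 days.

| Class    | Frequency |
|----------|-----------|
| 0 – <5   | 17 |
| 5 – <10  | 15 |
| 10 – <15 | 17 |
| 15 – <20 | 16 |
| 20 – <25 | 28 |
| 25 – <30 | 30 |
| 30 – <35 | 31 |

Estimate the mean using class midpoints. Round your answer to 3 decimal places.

Midpoints: 2.5, 7.5, 12.5, 17.5, 22.5, 27.5, 32.5
Σfm = 17×2.5 + 15×7.5 + 17×12.5 + 16×17.5 + 28×22.5 + 30×27.5 + 31×32.5 = 3110
n = Σf = 154
Mean = 3110 / 154 = 20.1948

20.195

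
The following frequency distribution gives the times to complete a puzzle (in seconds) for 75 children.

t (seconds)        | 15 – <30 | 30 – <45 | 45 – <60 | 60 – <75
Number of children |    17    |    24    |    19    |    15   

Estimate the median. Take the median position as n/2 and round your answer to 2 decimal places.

Cumulative frequencies: 17, 41, 60, 75
n = 75; position = n/2 = 37.5.
This falls in the class 30 – <45: L = 30, F = 17, f = 24, h = 15.
Median ≈ 30 + ((37.5 − 17) / 24) × 15 = 42.8125

42.81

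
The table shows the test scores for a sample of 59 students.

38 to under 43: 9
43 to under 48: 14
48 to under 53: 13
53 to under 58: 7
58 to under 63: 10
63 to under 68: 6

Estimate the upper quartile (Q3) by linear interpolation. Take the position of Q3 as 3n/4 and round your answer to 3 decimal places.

Cumulative frequencies: 9, 23, 36, 43, 53, 59
n = 59; position = 3n/4 = 44.25.
This falls in the class 58 to under 63: L = 58, F = 43, f = 10, h = 5.
Upper quartile ≈ 58 + ((44.25 − 43) / 10) × 5 = 58.6250

58.625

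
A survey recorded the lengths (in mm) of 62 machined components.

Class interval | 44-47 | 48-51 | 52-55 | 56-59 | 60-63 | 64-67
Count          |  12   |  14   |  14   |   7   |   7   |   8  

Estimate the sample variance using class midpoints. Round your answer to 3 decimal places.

Midpoints: 45.5, 49.5, 53.5, 57.5, 61.5, 65.5
n = 62, Σfm = 3345, mean = 53.9516
Σfm² = 183159.5
Σf(m − x̄)² = Σfm² − (Σfm)²/n = 183159.5 − 3345²/62 = 2691.3548
Sample variance = 2691.3548 / 61 = 44.1206

44.121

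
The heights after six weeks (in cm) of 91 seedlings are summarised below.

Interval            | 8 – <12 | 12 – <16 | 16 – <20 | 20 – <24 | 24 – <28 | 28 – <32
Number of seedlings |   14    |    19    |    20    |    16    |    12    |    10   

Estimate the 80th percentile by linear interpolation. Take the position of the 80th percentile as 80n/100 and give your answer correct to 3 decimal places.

Cumulative frequencies: 14, 33, 53, 69, 81, 91
n = 91; position = 80n/100 = 72.8.
This falls in the class 24 – <28: L = 24, F = 69, f = 12, h = 4.
80th percentile ≈ 24 + ((72.8 − 69) / 12) × 4 = 25.2667

25.267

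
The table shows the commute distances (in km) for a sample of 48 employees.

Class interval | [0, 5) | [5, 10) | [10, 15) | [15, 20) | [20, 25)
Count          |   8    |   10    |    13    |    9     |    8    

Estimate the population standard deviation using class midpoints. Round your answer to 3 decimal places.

6.574

Midpoints: 2.5, 7.5, 12.5, 17.5, 22.5
n = 48, Σfm = 595, mean = 12.3958
Σfm² = 9450
Σf(m − x̄)² = Σfm² − (Σfm)²/n = 9450 − 595²/48 = 2074.4792
Population variance = 2074.4792 / 48 = 43.2183
Standard deviation = √43.2183 = 6.5741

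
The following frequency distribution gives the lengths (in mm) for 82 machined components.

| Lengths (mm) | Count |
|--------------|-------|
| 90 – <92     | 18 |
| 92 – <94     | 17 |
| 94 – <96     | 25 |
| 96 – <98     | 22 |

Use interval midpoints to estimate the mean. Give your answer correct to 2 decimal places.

Midpoints: 91, 93, 95, 97
Σfm = 18×91 + 17×93 + 25×95 + 22×97 = 7728
n = Σf = 82
Mean = 7728 / 82 = 94.2439

94.24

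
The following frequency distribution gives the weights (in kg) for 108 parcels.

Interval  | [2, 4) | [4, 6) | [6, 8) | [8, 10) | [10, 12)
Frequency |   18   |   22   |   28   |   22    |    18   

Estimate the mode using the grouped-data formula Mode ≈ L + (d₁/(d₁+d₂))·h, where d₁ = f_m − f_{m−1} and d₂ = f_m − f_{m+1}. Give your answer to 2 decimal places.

Modal class: [6, 8) (highest frequency 28).
d₁ = 28 − 22 = 6, d₂ = 28 − 22 = 6
Mode ≈ 6 + (6/(6+6)) × 2 = 6 + 1.0000 = 7.0000

7.00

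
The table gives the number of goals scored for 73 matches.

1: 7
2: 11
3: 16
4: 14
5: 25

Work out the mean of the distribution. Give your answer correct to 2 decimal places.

Values: 1, 2, 3, 4, 5
Σfx = 7×1 + 11×2 + 16×3 + 14×4 + 25×5 = 258
n = Σf = 73
Mean = 258 / 73 = 3.5342

3.53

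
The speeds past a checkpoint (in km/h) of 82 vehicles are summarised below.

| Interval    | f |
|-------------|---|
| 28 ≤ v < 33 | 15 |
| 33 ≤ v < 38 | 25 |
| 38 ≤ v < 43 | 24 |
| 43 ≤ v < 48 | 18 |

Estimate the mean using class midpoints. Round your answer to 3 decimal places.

38.244

Midpoints: 30.5, 35.5, 40.5, 45.5
Σfm = 15×30.5 + 25×35.5 + 24×40.5 + 18×45.5 = 3136
n = Σf = 82
Mean = 3136 / 82 = 38.2439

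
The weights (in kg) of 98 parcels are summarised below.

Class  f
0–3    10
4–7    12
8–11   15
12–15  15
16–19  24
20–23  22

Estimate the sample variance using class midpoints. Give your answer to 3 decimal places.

43.710

Midpoints: 1.5, 5.5, 9.5, 13.5, 17.5, 21.5
n = 98, Σfm = 1319, mean = 13.4592
Σfm² = 21992.5
Σf(m − x̄)² = Σfm² − (Σfm)²/n = 21992.5 − 1319²/98 = 4239.8367
Sample variance = 4239.8367 / 97 = 43.7097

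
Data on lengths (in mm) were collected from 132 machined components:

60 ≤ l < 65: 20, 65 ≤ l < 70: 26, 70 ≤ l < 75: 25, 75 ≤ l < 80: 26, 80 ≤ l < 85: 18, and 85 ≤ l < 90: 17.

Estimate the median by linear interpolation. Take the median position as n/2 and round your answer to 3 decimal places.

Cumulative frequencies: 20, 46, 71, 97, 115, 132
n = 132; position = n/2 = 66.
This falls in the class 70 ≤ l < 75: L = 70, F = 46, f = 25, h = 5.
Median ≈ 70 + ((66 − 46) / 25) × 5 = 74.0000

74.000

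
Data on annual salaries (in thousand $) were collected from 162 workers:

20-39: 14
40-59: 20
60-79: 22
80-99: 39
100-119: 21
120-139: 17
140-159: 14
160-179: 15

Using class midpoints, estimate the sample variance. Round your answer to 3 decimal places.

1653.815

Midpoints: 29.5, 49.5, 69.5, 89.5, 109.5, 129.5, 149.5, 169.5
n = 162, Σfm = 15559, mean = 96.0432
Σfm² = 1760600.5
Σf(m − x̄)² = Σfm² − (Σfm)²/n = 1760600.5 − 15559²/162 = 266264.1975
Sample variance = 266264.1975 / 161 = 1653.8149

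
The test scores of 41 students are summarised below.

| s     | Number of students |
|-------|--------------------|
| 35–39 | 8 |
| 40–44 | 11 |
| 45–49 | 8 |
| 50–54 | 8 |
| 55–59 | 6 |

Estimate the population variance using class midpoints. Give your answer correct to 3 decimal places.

45.003

Midpoints: 37, 42, 47, 52, 57
n = 41, Σfm = 1892, mean = 46.1463
Σfm² = 89154
Σf(m − x̄)² = Σfm² − (Σfm)²/n = 89154 − 1892²/41 = 1845.1220
Population variance = 1845.1220 / 41 = 45.0030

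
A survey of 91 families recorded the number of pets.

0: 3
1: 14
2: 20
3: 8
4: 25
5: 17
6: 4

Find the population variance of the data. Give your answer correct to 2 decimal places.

Values: 0, 1, 2, 3, 4, 5, 6
n = 91, Σfx = 287, mean = 3.1538
Σfx² = 1135
Σf(x − x̄)² = Σfx² − (Σfx)²/n = 1135 − 287²/91 = 229.8462
Population variance = 229.8462 / 91 = 2.5258

2.53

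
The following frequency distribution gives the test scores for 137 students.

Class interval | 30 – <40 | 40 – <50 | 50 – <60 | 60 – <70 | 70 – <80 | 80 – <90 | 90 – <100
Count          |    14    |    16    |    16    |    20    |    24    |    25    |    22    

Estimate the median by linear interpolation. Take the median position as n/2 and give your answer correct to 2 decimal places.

71.04

Cumulative frequencies: 14, 30, 46, 66, 90, 115, 137
n = 137; position = n/2 = 68.5.
This falls in the class 70 – <80: L = 70, F = 66, f = 24, h = 10.
Median ≈ 70 + ((68.5 − 66) / 24) × 10 = 71.0417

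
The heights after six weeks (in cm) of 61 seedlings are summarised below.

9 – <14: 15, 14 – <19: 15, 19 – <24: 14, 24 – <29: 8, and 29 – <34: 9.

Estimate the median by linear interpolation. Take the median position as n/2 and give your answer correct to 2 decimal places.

Cumulative frequencies: 15, 30, 44, 52, 61
n = 61; position = n/2 = 30.5.
This falls in the class 19 – <24: L = 19, F = 30, f = 14, h = 5.
Median ≈ 19 + ((30.5 − 30) / 14) × 5 = 19.1786

19.18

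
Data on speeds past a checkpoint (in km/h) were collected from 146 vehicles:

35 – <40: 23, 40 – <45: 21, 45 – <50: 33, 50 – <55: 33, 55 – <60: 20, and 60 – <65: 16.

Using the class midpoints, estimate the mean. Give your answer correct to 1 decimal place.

Midpoints: 37.5, 42.5, 47.5, 52.5, 57.5, 62.5
Σfm = 23×37.5 + 21×42.5 + 33×47.5 + 33×52.5 + 20×57.5 + 16×62.5 = 7205
n = Σf = 146
Mean = 7205 / 146 = 49.3493

49.3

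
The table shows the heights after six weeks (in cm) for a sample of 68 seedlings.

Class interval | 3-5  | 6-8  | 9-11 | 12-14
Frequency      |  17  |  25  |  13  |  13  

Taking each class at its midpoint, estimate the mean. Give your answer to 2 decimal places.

7.97

Midpoints: 4, 7, 10, 13
Σfm = 17×4 + 25×7 + 13×10 + 13×13 = 542
n = Σf = 68
Mean = 542 / 68 = 7.9706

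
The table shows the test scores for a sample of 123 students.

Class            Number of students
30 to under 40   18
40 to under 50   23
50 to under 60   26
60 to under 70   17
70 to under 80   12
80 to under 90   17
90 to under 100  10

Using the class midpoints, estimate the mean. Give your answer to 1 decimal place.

60.9

Midpoints: 35, 45, 55, 65, 75, 85, 95
Σfm = 18×35 + 23×45 + 26×55 + 17×65 + 12×75 + 17×85 + 10×95 = 7495
n = Σf = 123
Mean = 7495 / 123 = 60.9350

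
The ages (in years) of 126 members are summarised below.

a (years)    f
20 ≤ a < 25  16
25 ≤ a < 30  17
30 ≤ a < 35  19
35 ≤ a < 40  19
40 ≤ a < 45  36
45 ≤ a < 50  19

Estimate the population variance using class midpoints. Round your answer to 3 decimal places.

Midpoints: 22.5, 27.5, 32.5, 37.5, 42.5, 47.5
n = 126, Σfm = 4590, mean = 36.4286
Σfm² = 175637.5
Σf(m − x̄)² = Σfm² − (Σfm)²/n = 175637.5 − 4590²/126 = 8430.3571
Population variance = 8430.3571 / 126 = 66.9076

66.908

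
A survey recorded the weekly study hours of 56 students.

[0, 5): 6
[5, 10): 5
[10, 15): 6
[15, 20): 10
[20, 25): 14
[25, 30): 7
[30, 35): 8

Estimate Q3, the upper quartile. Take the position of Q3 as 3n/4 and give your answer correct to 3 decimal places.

25.714

Cumulative frequencies: 6, 11, 17, 27, 41, 48, 56
n = 56; position = 3n/4 = 42.
This falls in the class [25, 30): L = 25, F = 41, f = 7, h = 5.
Upper quartile ≈ 25 + ((42 − 41) / 7) × 5 = 25.7143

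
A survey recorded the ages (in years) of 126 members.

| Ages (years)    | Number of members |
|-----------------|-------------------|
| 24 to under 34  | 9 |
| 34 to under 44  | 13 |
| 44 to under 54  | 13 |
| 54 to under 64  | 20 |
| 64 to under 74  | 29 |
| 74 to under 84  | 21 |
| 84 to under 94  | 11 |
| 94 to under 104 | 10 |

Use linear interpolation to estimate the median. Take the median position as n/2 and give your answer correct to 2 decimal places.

Cumulative frequencies: 9, 22, 35, 55, 84, 105, 116, 126
n = 126; position = n/2 = 63.
This falls in the class 64 to under 74: L = 64, F = 55, f = 29, h = 10.
Median ≈ 64 + ((63 − 55) / 29) × 10 = 66.7586

66.76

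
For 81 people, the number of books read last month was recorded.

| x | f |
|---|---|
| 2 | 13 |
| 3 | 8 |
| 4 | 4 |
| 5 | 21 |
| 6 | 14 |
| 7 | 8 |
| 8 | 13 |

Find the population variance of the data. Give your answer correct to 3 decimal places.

3.886

Values: 2, 3, 4, 5, 6, 7, 8
n = 81, Σfx = 415, mean = 5.1235
Σfx² = 2441
Σf(x − x̄)² = Σfx² − (Σfx)²/n = 2441 − 415²/81 = 314.7654
Population variance = 314.7654 / 81 = 3.8860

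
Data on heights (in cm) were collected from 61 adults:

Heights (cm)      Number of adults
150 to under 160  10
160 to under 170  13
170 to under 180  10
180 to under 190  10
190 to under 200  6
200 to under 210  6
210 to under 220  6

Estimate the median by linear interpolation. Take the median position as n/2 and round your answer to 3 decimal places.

Cumulative frequencies: 10, 23, 33, 43, 49, 55, 61
n = 61; position = n/2 = 30.5.
This falls in the class 170 to under 180: L = 170, F = 23, f = 10, h = 10.
Median ≈ 170 + ((30.5 − 23) / 10) × 10 = 177.5000

177.500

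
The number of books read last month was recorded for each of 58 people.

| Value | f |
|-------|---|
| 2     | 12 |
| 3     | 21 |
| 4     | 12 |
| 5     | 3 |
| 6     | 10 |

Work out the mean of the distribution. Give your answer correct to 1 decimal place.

Values: 2, 3, 4, 5, 6
Σfx = 12×2 + 21×3 + 12×4 + 3×5 + 10×6 = 210
n = Σf = 58
Mean = 210 / 58 = 3.6207

3.6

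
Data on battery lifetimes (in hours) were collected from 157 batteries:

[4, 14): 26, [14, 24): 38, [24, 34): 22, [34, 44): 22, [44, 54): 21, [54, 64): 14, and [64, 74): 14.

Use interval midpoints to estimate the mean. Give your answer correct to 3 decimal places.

33.586

Midpoints: 9, 19, 29, 39, 49, 59, 69
Σfm = 26×9 + 38×19 + 22×29 + 22×39 + 21×49 + 14×59 + 14×69 = 5273
n = Σf = 157
Mean = 5273 / 157 = 33.5860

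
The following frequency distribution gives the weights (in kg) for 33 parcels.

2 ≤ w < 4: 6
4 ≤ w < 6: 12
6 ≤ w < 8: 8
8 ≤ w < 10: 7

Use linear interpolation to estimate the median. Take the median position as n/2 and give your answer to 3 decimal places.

5.750

Cumulative frequencies: 6, 18, 26, 33
n = 33; position = n/2 = 16.5.
This falls in the class 4 ≤ w < 6: L = 4, F = 6, f = 12, h = 2.
Median ≈ 4 + ((16.5 − 6) / 12) × 2 = 5.7500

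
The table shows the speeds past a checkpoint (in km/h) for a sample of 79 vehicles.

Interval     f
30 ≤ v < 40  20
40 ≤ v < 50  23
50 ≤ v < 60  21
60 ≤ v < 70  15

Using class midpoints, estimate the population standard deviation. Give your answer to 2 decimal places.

Midpoints: 35, 45, 55, 65
n = 79, Σfm = 3865, mean = 48.9241
Σfm² = 197975
Σf(m − x̄)² = Σfm² − (Σfm)²/n = 197975 − 3865²/79 = 8883.5443
Population variance = 8883.5443 / 79 = 112.4499
Standard deviation = √112.4499 = 10.6042

10.60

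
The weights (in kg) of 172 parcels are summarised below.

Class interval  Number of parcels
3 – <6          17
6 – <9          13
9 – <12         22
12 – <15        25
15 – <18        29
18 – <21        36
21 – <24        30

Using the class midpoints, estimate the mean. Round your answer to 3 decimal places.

Midpoints: 4.5, 7.5, 10.5, 13.5, 16.5, 19.5, 22.5
Σfm = 17×4.5 + 13×7.5 + 22×10.5 + 25×13.5 + 29×16.5 + 36×19.5 + 30×22.5 = 2598
n = Σf = 172
Mean = 2598 / 172 = 15.1047

15.105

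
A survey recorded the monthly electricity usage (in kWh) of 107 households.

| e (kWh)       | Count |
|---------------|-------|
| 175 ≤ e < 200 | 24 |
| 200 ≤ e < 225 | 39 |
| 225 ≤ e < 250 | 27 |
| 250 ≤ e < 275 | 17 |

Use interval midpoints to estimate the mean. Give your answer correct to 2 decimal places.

221.14

Midpoints: 187.5, 212.5, 237.5, 262.5
Σfm = 24×187.5 + 39×212.5 + 27×237.5 + 17×262.5 = 23662.5
n = Σf = 107
Mean = 23662.5 / 107 = 221.1449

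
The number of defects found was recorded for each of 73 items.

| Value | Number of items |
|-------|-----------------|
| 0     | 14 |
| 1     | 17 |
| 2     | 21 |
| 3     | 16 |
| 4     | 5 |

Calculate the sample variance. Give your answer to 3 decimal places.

Values: 0, 1, 2, 3, 4
n = 73, Σfx = 127, mean = 1.7397
Σfx² = 325
Σf(x − x̄)² = Σfx² − (Σfx)²/n = 325 − 127²/73 = 104.0548
Sample variance = 104.0548 / 72 = 1.4452

1.445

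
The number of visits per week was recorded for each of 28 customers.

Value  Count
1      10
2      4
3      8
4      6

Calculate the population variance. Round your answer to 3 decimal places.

Values: 1, 2, 3, 4
n = 28, Σfx = 66, mean = 2.3571
Σfx² = 194
Σf(x − x̄)² = Σfx² − (Σfx)²/n = 194 − 66²/28 = 38.4286
Population variance = 38.4286 / 28 = 1.3724

1.372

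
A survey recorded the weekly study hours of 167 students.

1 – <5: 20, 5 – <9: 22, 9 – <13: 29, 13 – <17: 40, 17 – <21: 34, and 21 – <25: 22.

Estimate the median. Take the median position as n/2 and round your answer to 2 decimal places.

14.25

Cumulative frequencies: 20, 42, 71, 111, 145, 167
n = 167; position = n/2 = 83.5.
This falls in the class 13 – <17: L = 13, F = 71, f = 40, h = 4.
Median ≈ 13 + ((83.5 − 71) / 40) × 4 = 14.2500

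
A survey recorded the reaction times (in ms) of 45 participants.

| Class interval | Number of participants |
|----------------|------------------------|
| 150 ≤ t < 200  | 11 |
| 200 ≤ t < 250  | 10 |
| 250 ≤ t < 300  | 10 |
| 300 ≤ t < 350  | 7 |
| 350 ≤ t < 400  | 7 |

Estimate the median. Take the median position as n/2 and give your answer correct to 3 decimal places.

257.500

Cumulative frequencies: 11, 21, 31, 38, 45
n = 45; position = n/2 = 22.5.
This falls in the class 250 ≤ t < 300: L = 250, F = 21, f = 10, h = 50.
Median ≈ 250 + ((22.5 − 21) / 10) × 50 = 257.5000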